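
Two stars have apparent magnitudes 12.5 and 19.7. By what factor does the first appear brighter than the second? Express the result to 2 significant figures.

760

Magnitude difference = -7.2
Flux ratio = 10^(−0.4 Δm) = 10^(−0.4 × -7.2) = 10^2.880 = 758.6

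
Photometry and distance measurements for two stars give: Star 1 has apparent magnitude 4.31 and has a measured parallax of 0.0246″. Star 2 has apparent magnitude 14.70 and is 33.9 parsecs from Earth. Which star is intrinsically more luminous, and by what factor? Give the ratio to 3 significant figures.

Star 1: d = 1/p = 1/0.0246″ = 40.65 pc
Star 1: M = m − 5 log₁₀ d + 5 = 4.31 − 5·1.6091 + 5 = 1.265
Star 2: M = m − 5 log₁₀ d + 5 = 14.70 − 5·1.5302 + 5 = 12.049
ΔM = M_1 − M_2 = 1.265 − (12.049) = -10.784; smaller M is more luminous → Star 1.
L ratio = 10^(0.4 |ΔM|) = 10^4.314 = 20590

Star 1 is more luminous, by a factor of 20600.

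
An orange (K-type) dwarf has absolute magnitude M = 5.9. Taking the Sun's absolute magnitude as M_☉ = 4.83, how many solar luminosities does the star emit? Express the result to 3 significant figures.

M − M_☉ = 5.9 − 4.83 = 1.070
L/L_☉ = 10^(−0.4 (M − M_☉)) = 10^-0.428 = 0.3733

L/L_☉ ≈ 0.373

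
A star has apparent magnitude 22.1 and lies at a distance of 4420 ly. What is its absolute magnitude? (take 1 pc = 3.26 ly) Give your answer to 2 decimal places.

M ≈ 11.44

d = 4420 ly / 3.26 = 1356 pc
5 log₁₀(d/10 pc) = 5 log₁₀(1356) − 5 = 10.661
M = m − 5 log₁₀(d/10) = 22.1 − 10.661 = 11.439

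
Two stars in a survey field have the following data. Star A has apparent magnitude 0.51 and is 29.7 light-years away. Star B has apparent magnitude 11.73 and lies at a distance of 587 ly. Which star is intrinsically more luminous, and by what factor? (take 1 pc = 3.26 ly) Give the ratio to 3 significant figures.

Star A is more luminous, by a factor of 78.7.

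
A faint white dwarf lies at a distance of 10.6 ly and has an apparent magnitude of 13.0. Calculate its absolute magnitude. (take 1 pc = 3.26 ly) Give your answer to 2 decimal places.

M ≈ 15.44

d = 10.6 ly / 3.26 = 3.252 pc
5 log₁₀(d/10 pc) = 5 log₁₀(3.252) − 5 = -2.440
M = m − 5 log₁₀(d/10) = 13.0 + 2.440 = 15.440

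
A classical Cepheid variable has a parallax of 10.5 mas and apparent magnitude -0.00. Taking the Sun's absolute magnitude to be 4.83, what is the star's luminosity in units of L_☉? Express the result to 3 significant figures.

d = 1/p = 1000/10.5 mas = 95.24 pc
M = m − 5 log₁₀ d + 5 = -0.00 − 5·1.9788 + 5 = -4.894
M − M_☉ = -4.894 − 4.83 = -9.724
L/L_☉ = 10^(−0.4 × -9.724) = 7756

L/L_☉ ≈ 7760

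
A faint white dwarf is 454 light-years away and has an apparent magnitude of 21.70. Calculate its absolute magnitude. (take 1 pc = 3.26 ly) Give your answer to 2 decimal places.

M ≈ 15.98

d = 454 ly / 3.26 = 139.3 pc
5 log₁₀(d/10 pc) = 5 log₁₀(139.3) − 5 = 5.719
M = m − 5 log₁₀(d/10) = 21.70 − 5.719 = 15.981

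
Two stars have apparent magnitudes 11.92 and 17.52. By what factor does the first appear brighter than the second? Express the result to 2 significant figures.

170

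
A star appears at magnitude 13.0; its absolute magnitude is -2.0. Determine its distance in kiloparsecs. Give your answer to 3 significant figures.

d ≈ 10.0 kpc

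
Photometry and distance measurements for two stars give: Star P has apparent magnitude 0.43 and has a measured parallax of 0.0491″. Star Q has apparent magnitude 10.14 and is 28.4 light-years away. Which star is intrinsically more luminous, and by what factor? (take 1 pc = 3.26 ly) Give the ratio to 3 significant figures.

Star P: d = 1/p = 1/0.0491″ = 20.37 pc
Star P: M = m − 5 log₁₀ d + 5 = 0.43 − 5·1.3089 + 5 = -1.115
Star Q: d = 28.4 ly / 3.26 = 8.712 pc
Star Q: M = m − 5 log₁₀ d + 5 = 10.14 − 5·0.9401 + 5 = 10.439
ΔM = M_P − M_Q = -1.115 − (10.439) = -11.554; smaller M is more luminous → Star P.
L ratio = 10^(0.4 |ΔM|) = 10^4.622 = 41840

Star P is more luminous, by a factor of 41800.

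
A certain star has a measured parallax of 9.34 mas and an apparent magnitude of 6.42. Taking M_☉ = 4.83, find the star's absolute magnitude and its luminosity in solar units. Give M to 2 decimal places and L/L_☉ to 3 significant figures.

M ≈ 1.27; L/L_☉ ≈ 26.5

d = 1/p = 1000/9.34 mas = 107.1 pc
M = m − 5 log₁₀ d + 5 = 6.42 − 5·2.0297 + 5 = 1.272
M − M_☉ = 1.272 − 4.83 = -3.558
L/L_☉ = 10^(−0.4 × -3.558) = 26.50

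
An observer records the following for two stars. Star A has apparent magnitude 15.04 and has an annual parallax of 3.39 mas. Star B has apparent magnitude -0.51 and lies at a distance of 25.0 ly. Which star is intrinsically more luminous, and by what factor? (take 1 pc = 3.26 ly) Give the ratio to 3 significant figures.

Star B is more luminous, by a factor of 1120.

Star A: p = 3.39 mas = 3.39×10^-3″ → d = 1/p = 295.0 pc
Star A: M = m − 5 log₁₀ d + 5 = 15.04 − 5·2.4698 + 5 = 7.691
Star B: d = 25.0 ly / 3.26 = 7.669 pc
Star B: M = m − 5 log₁₀ d + 5 = -0.51 − 5·0.8847 + 5 = 0.066
ΔM = M_A − M_B = 7.691 − (0.066) = 7.625; smaller M is more luminous → Star B.
L ratio = 10^(0.4 |ΔM|) = 10^3.050 = 1122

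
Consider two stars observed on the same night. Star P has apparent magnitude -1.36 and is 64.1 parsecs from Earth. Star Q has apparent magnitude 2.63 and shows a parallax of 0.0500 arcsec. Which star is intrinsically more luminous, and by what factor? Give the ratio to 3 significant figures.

Star P: M = m − 5 log₁₀ d + 5 = -1.36 − 5·1.8069 + 5 = -5.394
Star Q: d = 1/p = 1/0.0500″ = 20.00 pc
Star Q: M = m − 5 log₁₀ d + 5 = 2.63 − 5·1.3010 + 5 = 1.125
ΔM = M_P − M_Q = -5.394 − (1.125) = -6.519; smaller M is more luminous → Star P.
L ratio = 10^(0.4 |ΔM|) = 10^2.608 = 405.2

Star P is more luminous, by a factor of 405.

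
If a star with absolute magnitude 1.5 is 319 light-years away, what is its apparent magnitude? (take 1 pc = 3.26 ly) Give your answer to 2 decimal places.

m ≈ 6.45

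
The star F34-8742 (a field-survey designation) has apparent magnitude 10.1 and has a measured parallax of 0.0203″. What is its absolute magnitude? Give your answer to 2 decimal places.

M ≈ 6.64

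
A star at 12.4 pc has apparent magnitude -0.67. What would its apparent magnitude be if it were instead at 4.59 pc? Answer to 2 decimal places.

m ≈ -2.83

Flux ∝ 1/d², so Δm = 5 log₁₀(d₂/d₁) = 5 log₁₀(4.59/12.4) = -2.158
m₂ = m₁ + Δm = -0.67 + (-2.158) = -2.828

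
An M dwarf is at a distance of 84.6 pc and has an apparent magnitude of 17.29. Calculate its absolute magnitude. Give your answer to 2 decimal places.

5 log₁₀(d/10 pc) = 5 log₁₀(84.60) − 5 = 4.637
M = m − 5 log₁₀(d/10) = 17.29 − 4.637 = 12.653

M ≈ 12.65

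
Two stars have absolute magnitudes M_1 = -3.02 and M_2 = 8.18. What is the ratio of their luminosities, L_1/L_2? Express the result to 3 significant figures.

ΔM = M_1 − M_2 = -11.20
L_1/L_2 = 10^(−0.4 ΔM) = 10^4.480 = 30200

L_1/L_2 ≈ 30200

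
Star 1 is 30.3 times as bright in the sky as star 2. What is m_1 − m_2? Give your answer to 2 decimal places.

m_1 − m_2 ≈ -3.70

Pogson: Δm = −2.5 log₁₀(ratio) = −2.5 log₁₀(30.3) = −2.5 × 1.4814 = -3.704
Star 1 is brighter, so it has the smaller magnitude: the difference is negative.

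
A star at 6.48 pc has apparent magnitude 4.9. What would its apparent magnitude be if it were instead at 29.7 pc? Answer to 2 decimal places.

m ≈ 8.21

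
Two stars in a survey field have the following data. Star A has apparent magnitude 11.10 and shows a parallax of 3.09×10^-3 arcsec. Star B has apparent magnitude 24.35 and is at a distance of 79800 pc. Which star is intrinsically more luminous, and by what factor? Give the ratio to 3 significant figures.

Star A is more luminous, by a factor of 3.28.

Star A: d = 1/p = 1/3.09×10^-3″ = 323.6 pc
Star A: M = m − 5 log₁₀ d + 5 = 11.10 − 5·2.5100 + 5 = 3.550
Star B: M = m − 5 log₁₀ d + 5 = 24.35 − 5·4.9020 + 5 = 4.840
ΔM = M_A − M_B = 3.550 − (4.840) = -1.290; smaller M is more luminous → Star A.
L ratio = 10^(0.4 |ΔM|) = 10^0.516 = 3.282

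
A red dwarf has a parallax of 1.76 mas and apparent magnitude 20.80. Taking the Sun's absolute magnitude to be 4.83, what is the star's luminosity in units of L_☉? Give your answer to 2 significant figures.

L/L_☉ ≈ 1.3×10^-3

d = 1/p = 1000/1.76 mas = 568.2 pc
M = m − 5 log₁₀ d + 5 = 20.80 − 5·2.7545 + 5 = 12.028
M − M_☉ = 12.028 − 4.83 = 7.198
L/L_☉ = 10^(−0.4 × 7.198) = 1.321×10^-3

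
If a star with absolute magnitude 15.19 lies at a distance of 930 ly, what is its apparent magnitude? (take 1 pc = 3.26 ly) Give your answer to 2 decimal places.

d = 930 ly / 3.26 = 285.3 pc
m = M + 5 log₁₀ d − 5 = 15.19 + 5·2.4553 − 5 = 22.466

m ≈ 22.47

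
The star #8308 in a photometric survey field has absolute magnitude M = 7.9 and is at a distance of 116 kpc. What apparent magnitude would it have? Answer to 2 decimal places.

m ≈ 28.22

d = 116 kpc = 116000 pc
m = M + 5 log₁₀ d − 5 = 7.9 + 5·5.0645 − 5 = 28.222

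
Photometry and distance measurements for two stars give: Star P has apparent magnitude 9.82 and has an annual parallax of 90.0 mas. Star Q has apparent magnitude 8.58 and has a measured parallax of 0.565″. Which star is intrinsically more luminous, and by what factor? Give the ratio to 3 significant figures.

Star P: p = 90.0 mas = 0.0900″ → d = 1/p = 11.11 pc
Star P: M = m − 5 log₁₀ d + 5 = 9.82 − 5·1.0458 + 5 = 9.591
Star Q: d = 1/p = 1/0.565″ = 1.770 pc
Star Q: M = m − 5 log₁₀ d + 5 = 8.58 − 5·0.2480 + 5 = 12.340
ΔM = M_P − M_Q = 9.591 − (12.340) = -2.749; smaller M is more luminous → Star P.
L ratio = 10^(0.4 |ΔM|) = 10^1.100 = 12.58

Star P is more luminous, by a factor of 12.6.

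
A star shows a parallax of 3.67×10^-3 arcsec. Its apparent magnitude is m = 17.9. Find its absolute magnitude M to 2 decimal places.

M ≈ 10.72

d = 1/p = 1/3.67×10^-3″ = 272.5 pc
5 log₁₀(d/10 pc) = 5 log₁₀(272.5) − 5 = 7.177
M = m − 5 log₁₀(d/10) = 17.9 − 7.177 = 10.723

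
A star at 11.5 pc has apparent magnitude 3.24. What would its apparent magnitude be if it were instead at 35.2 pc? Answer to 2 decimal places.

m ≈ 5.67

Flux ∝ 1/d², so Δm = 5 log₁₀(d₂/d₁) = 5 log₁₀(35.2/11.5) = 2.429
m₂ = m₁ + Δm = 3.24 + (2.429) = 5.669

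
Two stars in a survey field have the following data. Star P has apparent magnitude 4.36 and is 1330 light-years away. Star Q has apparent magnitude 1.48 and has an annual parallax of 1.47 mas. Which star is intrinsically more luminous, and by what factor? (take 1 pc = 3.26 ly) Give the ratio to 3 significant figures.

Star Q is more luminous, by a factor of 39.5.

Star P: d = 1330 ly / 3.26 = 408.0 pc
Star P: M = m − 5 log₁₀ d + 5 = 4.36 − 5·2.6106 + 5 = -3.693
Star Q: p = 1.47 mas = 1.47×10^-3″ → d = 1/p = 680.3 pc
Star Q: M = m − 5 log₁₀ d + 5 = 1.48 − 5·2.8327 + 5 = -7.683
ΔM = M_P − M_Q = -3.693 − (-7.683) = 3.990; smaller M is more luminous → Star Q.
L ratio = 10^(0.4 |ΔM|) = 10^1.596 = 39.45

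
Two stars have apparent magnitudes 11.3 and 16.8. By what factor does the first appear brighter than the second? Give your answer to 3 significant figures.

Magnitude difference = -5.5
Flux ratio = 10^(−0.4 Δm) = 10^(−0.4 × -5.5) = 10^2.200 = 158.5

158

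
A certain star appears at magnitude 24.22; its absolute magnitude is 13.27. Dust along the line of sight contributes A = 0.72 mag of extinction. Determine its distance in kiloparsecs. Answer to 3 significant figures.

m − M = 5 log₁₀(d/10 pc) + A  ⇒  24.22 − (13.27) − 0.72 = 5 log₁₀(d/10)
10.230 = 5 log₁₀(d/10)
log₁₀ d = (m − M − A)/5 + 1 = 3.0460
d = 10^3.0460 = 1112 pc
= 1.112 kpc

d ≈ 1.11 kpc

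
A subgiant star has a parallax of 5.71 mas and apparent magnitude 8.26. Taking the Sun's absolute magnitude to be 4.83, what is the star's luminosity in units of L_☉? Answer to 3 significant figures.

L/L_☉ ≈ 13.0

d = 1/p = 1000/5.71 mas = 175.1 pc
M = m − 5 log₁₀ d + 5 = 8.26 − 5·2.2434 + 5 = 2.043
M − M_☉ = 2.043 − 4.83 = -2.787
L/L_☉ = 10^(−0.4 × -2.787) = 13.02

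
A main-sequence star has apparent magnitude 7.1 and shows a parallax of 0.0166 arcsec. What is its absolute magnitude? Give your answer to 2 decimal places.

M ≈ 3.20

d = 1/p = 1/0.0166″ = 60.24 pc
5 log₁₀(d/10 pc) = 5 log₁₀(60.24) − 5 = 3.899
M = m − 5 log₁₀(d/10) = 7.1 − 3.899 = 3.201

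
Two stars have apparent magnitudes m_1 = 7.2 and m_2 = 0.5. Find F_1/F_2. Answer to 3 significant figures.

Δm = 7.2 − (0.5) = 6.7
Flux ratio = 10^(−0.4 Δm) = 10^(−0.4 × 6.7) = 10^-2.680 = 2.089×10^-3

F_1/F_2 ≈ 2.09×10^-3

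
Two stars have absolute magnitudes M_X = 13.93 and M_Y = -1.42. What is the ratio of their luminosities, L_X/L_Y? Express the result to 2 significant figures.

L_X/L_Y ≈ 7.2×10^-7

ΔM = M_X − M_Y = 15.35
L_X/L_Y = 10^(−0.4 ΔM) = 10^-6.140 = 7.244×10^-7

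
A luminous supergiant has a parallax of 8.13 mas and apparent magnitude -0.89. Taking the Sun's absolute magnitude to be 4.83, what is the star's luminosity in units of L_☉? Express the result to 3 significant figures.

L/L_☉ ≈ 29400

d = 1/p = 1000/8.13 mas = 123.0 pc
M = m − 5 log₁₀ d + 5 = -0.89 − 5·2.0899 + 5 = -6.340
M − M_☉ = -6.340 − 4.83 = -11.170
L/L_☉ = 10^(−0.4 × -11.170) = 29360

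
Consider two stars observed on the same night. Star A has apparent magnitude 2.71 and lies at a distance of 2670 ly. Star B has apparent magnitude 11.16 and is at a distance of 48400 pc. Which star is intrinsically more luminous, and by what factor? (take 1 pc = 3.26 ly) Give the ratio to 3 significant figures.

Star B is more luminous, by a factor of 1.46.

Star A: d = 2670 ly / 3.26 = 819.0 pc
Star A: M = m − 5 log₁₀ d + 5 = 2.71 − 5·2.9133 + 5 = -6.856
Star B: M = m − 5 log₁₀ d + 5 = 11.16 − 5·4.6848 + 5 = -7.264
ΔM = M_A − M_B = -6.856 − (-7.264) = 0.408; smaller M is more luminous → Star B.
L ratio = 10^(0.4 |ΔM|) = 10^0.163 = 1.456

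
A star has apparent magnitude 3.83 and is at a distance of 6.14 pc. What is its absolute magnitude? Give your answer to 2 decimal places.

M ≈ 4.89

5 log₁₀(d/10 pc) = 5 log₁₀(6.140) − 5 = -1.059
M = m − 5 log₁₀(d/10) = 3.83 + 1.059 = 4.889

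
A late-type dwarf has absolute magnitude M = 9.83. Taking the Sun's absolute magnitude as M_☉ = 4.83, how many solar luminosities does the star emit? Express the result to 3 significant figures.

M − M_☉ = 9.83 − 4.83 = 5.000
L/L_☉ = 10^(−0.4 (M − M_☉)) = 10^-2.000 = 0.01000

L/L_☉ ≈ 0.0100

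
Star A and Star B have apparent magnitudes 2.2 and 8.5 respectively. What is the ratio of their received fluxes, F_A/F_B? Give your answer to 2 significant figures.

Magnitude difference = -6.3
Flux ratio = 10^(−0.4 Δm) = 10^(−0.4 × -6.3) = 10^2.520 = 331.1

F_A/F_B ≈ 330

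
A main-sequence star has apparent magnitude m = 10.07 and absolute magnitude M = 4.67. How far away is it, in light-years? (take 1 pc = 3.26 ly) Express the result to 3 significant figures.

d ≈ 392 ly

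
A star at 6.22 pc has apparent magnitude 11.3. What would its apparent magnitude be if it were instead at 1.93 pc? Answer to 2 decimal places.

Flux ∝ 1/d², so Δm = 5 log₁₀(d₂/d₁) = 5 log₁₀(1.93/6.22) = -2.541
m₂ = m₁ + Δm = 11.3 + (-2.541) = 8.759

m ≈ 8.76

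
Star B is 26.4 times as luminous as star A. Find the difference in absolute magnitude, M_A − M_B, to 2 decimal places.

M_A − M_B ≈ 3.55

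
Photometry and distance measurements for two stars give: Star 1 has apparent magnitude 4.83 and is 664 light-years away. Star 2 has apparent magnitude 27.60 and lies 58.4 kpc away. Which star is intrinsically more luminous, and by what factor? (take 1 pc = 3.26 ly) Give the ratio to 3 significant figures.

Star 1 is more luminous, by a factor of 15600.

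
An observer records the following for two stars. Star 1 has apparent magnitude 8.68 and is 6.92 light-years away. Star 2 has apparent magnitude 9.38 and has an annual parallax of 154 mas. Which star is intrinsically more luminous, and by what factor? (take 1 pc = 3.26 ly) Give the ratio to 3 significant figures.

Star 1: d = 6.92 ly / 3.26 = 2.123 pc
Star 1: M = m − 5 log₁₀ d + 5 = 8.68 − 5·0.3269 + 5 = 12.046
Star 2: p = 154 mas = 0.154″ → d = 1/p = 6.494 pc
Star 2: M = m − 5 log₁₀ d + 5 = 9.38 − 5·0.8125 + 5 = 10.318
ΔM = M_1 − M_2 = 12.046 − (10.318) = 1.728; smaller M is more luminous → Star 2.
L ratio = 10^(0.4 |ΔM|) = 10^0.691 = 4.911

Star 2 is more luminous, by a factor of 4.91.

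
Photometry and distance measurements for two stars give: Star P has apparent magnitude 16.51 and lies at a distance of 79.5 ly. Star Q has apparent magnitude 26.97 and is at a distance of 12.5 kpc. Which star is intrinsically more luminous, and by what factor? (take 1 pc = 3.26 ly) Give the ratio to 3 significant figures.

Star Q is more luminous, by a factor of 17.2.

Star P: d = 79.5 ly / 3.26 = 24.39 pc
Star P: M = m − 5 log₁₀ d + 5 = 16.51 − 5·1.3871 + 5 = 14.574
Star Q: d = 12.5 kpc = 12500 pc
Star Q: M = m − 5 log₁₀ d + 5 = 26.97 − 5·4.0969 + 5 = 11.485
ΔM = M_P − M_Q = 14.574 − (11.485) = 3.089; smaller M is more luminous → Star Q.
L ratio = 10^(0.4 |ΔM|) = 10^1.236 = 17.20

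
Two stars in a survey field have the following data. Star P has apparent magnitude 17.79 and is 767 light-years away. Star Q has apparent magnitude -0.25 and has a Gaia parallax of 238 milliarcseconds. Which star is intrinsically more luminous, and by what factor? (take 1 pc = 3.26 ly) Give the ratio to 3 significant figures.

Star P: d = 767 ly / 3.26 = 235.3 pc
Star P: M = m − 5 log₁₀ d + 5 = 17.79 − 5·2.3716 + 5 = 10.932
Star Q: p = 238 mas = 0.238″ → d = 1/p = 4.202 pc
Star Q: M = m − 5 log₁₀ d + 5 = -0.25 − 5·0.6234 + 5 = 1.633
ΔM = M_P − M_Q = 10.932 − (1.633) = 9.299; smaller M is more luminous → Star Q.
L ratio = 10^(0.4 |ΔM|) = 10^3.720 = 5244

Star Q is more luminous, by a factor of 5240.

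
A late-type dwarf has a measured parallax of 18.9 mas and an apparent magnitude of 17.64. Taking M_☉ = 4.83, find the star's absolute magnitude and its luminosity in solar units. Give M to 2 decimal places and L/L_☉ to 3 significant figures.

d = 1/p = 1000/18.9 mas = 52.91 pc
M = m − 5 log₁₀ d + 5 = 17.64 − 5·1.7235 + 5 = 14.022
M − M_☉ = 14.022 − 4.83 = 9.192
L/L_☉ = 10^(−0.4 × 9.192) = 2.104×10^-4

M ≈ 14.02; L/L_☉ ≈ 2.10×10^-4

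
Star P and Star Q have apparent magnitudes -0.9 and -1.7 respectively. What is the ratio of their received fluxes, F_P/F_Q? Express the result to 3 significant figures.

Δm = -0.9 − (-1.7) = 0.8
Flux ratio = 10^(−0.4 Δm) = 10^(−0.4 × 0.8) = 10^-0.320 = 0.4786

F_P/F_Q ≈ 0.479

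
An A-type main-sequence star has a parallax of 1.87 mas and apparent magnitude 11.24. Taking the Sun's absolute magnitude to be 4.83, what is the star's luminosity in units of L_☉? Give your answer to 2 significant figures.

d = 1/p = 1000/1.87 mas = 534.8 pc
M = m − 5 log₁₀ d + 5 = 11.24 − 5·2.7282 + 5 = 2.599
M − M_☉ = 2.599 − 4.83 = -2.231
L/L_☉ = 10^(−0.4 × -2.231) = 7.804

L/L_☉ ≈ 7.8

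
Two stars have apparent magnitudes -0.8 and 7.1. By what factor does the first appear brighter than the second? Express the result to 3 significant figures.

Magnitude difference = -7.9
Flux ratio = 10^(−0.4 Δm) = 10^(−0.4 × -7.9) = 10^3.160 = 1445

1450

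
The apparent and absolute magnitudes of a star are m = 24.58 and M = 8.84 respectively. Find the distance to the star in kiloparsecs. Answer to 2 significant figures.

d ≈ 14 kpc

μ = m − M = 15.740
m − M = 5 log₁₀ d − 5
log₁₀ d = (m − M)/5 + 1 = 4.1480
d = 10^4.1480 = 14060 pc
= 14.06 kpc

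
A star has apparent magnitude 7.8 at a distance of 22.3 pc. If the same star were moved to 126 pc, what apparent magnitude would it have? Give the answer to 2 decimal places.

m ≈ 11.56

Flux ∝ 1/d², so Δm = 5 log₁₀(d₂/d₁) = 5 log₁₀(126/22.3) = 3.760
m₂ = m₁ + Δm = 7.8 + (3.760) = 11.560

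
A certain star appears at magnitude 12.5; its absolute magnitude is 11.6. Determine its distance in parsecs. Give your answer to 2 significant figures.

d ≈ 15 pc

Distance modulus: m − M = 12.5 − (11.6) = 0.900
m − M = 5 log₁₀ d − 5
log₁₀ d = (m − M)/5 + 1 = 1.1800
d = 10^1.1800 = 15.14 pc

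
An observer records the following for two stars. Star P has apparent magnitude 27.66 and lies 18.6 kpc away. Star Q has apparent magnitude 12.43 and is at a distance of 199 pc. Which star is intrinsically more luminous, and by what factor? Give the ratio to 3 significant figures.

Star Q is more luminous, by a factor of 141.

Star P: d = 18.6 kpc = 18600 pc
Star P: M = m − 5 log₁₀ d + 5 = 27.66 − 5·4.2695 + 5 = 11.312
Star Q: M = m − 5 log₁₀ d + 5 = 12.43 − 5·2.2989 + 5 = 5.936
ΔM = M_P − M_Q = 11.312 − (5.936) = 5.377; smaller M is more luminous → Star Q.
L ratio = 10^(0.4 |ΔM|) = 10^2.151 = 141.5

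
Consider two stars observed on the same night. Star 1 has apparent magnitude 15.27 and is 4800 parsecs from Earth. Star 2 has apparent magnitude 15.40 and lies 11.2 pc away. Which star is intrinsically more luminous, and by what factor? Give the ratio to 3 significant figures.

Star 1: M = m − 5 log₁₀ d + 5 = 15.27 − 5·3.6812 + 5 = 1.864
Star 2: M = m − 5 log₁₀ d + 5 = 15.40 − 5·1.0492 + 5 = 15.154
ΔM = M_1 − M_2 = 1.864 − (15.154) = -13.290; smaller M is more luminous → Star 1.
L ratio = 10^(0.4 |ΔM|) = 10^5.316 = 207000

Star 1 is more luminous, by a factor of 207000.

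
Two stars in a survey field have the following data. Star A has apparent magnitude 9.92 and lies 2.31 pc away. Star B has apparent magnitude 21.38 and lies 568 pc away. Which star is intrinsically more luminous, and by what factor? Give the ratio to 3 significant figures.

Star A: M = m − 5 log₁₀ d + 5 = 9.92 − 5·0.3636 + 5 = 13.102
Star B: M = m − 5 log₁₀ d + 5 = 21.38 − 5·2.7543 + 5 = 12.608
ΔM = M_A − M_B = 13.102 − (12.608) = 0.494; smaller M is more luminous → Star B.
L ratio = 10^(0.4 |ΔM|) = 10^0.197 = 1.576

Star B is more luminous, by a factor of 1.58.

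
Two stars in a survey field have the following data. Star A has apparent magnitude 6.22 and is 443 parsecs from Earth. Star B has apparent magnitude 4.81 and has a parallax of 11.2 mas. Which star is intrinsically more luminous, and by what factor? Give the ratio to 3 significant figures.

Star A: M = m − 5 log₁₀ d + 5 = 6.22 − 5·2.6464 + 5 = -2.012
Star B: p = 11.2 mas = 0.0112″ → d = 1/p = 89.29 pc
Star B: M = m − 5 log₁₀ d + 5 = 4.81 − 5·1.9508 + 5 = 0.056
ΔM = M_A − M_B = -2.012 − (0.056) = -2.068; smaller M is more luminous → Star A.
L ratio = 10^(0.4 |ΔM|) = 10^0.827 = 6.718

Star A is more luminous, by a factor of 6.72.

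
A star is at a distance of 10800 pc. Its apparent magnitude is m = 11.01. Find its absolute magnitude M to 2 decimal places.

M ≈ -4.16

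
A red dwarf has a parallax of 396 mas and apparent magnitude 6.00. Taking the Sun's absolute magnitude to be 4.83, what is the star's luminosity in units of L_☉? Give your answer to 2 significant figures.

L/L_☉ ≈ 0.022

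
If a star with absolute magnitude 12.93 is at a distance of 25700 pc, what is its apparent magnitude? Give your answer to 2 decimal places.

m = M + 5 log₁₀ d − 5 = 12.93 + 5·4.4099 − 5 = 29.980

m ≈ 29.98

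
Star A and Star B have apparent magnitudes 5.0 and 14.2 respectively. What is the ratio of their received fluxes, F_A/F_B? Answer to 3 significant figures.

Magnitude difference = -9.2
Flux ratio = 10^(−0.4 Δm) = 10^(−0.4 × -9.2) = 10^3.680 = 4786

F_A/F_B ≈ 4790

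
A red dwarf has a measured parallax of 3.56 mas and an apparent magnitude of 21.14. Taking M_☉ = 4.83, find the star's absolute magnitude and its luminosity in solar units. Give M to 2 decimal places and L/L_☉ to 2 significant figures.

M ≈ 13.90; L/L_☉ ≈ 2.4×10^-4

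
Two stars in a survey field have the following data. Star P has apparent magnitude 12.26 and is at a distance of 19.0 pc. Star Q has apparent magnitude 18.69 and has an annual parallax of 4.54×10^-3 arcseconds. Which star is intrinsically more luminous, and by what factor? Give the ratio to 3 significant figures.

Star P: M = m − 5 log₁₀ d + 5 = 12.26 − 5·1.2788 + 5 = 10.866
Star Q: d = 1/p = 1/4.54×10^-3″ = 220.3 pc
Star Q: M = m − 5 log₁₀ d + 5 = 18.69 − 5·2.3429 + 5 = 11.975
ΔM = M_P − M_Q = 10.866 − (11.975) = -1.109; smaller M is more luminous → Star P.
L ratio = 10^(0.4 |ΔM|) = 10^0.444 = 2.777

Star P is more luminous, by a factor of 2.78.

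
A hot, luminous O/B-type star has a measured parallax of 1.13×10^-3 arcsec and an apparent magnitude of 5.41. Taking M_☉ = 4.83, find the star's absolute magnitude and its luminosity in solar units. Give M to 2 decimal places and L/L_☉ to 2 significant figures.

M ≈ -4.32; L/L_☉ ≈ 4600

d = 1/p = 1/1.13×10^-3″ = 885.0 pc
M = m − 5 log₁₀ d + 5 = 5.41 − 5·2.9469 + 5 = -4.325
M − M_☉ = -4.325 − 4.83 = -9.155
L/L_☉ = 10^(−0.4 × -9.155) = 4590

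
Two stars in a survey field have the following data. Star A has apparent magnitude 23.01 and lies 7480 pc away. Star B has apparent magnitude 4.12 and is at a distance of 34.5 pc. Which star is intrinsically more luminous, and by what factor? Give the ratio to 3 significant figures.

Star B is more luminous, by a factor of 765.

Star A: M = m − 5 log₁₀ d + 5 = 23.01 − 5·3.8739 + 5 = 8.640
Star B: M = m − 5 log₁₀ d + 5 = 4.12 − 5·1.5378 + 5 = 1.431
ΔM = M_A − M_B = 8.640 − (1.431) = 7.210; smaller M is more luminous → Star B.
L ratio = 10^(0.4 |ΔM|) = 10^2.884 = 765.3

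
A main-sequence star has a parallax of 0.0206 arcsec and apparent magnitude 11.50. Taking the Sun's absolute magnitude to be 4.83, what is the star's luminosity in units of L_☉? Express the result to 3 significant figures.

d = 1/p = 1/0.0206″ = 48.54 pc
M = m − 5 log₁₀ d + 5 = 11.50 − 5·1.6861 + 5 = 8.069
M − M_☉ = 8.069 − 4.83 = 3.239
L/L_☉ = 10^(−0.4 × 3.239) = 0.05061

L/L_☉ ≈ 0.0506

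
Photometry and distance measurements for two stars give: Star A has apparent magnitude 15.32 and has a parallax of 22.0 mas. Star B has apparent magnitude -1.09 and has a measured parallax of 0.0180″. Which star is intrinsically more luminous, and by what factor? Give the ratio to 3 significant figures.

Star B is more luminous, by a factor of 5.47×10^6.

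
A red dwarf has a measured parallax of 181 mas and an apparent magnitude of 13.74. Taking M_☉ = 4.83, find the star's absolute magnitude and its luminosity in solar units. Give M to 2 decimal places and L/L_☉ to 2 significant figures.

M ≈ 15.03; L/L_☉ ≈ 8.3×10^-5

d = 1/p = 1000/181 mas = 5.525 pc
M = m − 5 log₁₀ d + 5 = 13.74 − 5·0.7423 + 5 = 15.028
M − M_☉ = 15.028 − 4.83 = 10.198
L/L_☉ = 10^(−0.4 × 10.198) = 8.330×10^-5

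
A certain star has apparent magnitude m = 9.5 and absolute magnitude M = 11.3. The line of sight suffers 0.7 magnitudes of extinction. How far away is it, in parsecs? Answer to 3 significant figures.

d ≈ 3.16 pc

m − M = 5 log₁₀(d/10 pc) + A  ⇒  9.5 − (11.3) − 0.7 = 5 log₁₀(d/10)
-2.500 = 5 log₁₀(d/10)
log₁₀ d = (m − M − A)/5 + 1 = 0.5000
d = 10^0.5000 = 3.162 pc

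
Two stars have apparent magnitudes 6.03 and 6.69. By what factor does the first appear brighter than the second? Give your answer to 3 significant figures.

1.84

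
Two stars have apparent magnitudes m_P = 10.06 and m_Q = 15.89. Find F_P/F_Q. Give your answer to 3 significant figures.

F_P/F_Q ≈ 215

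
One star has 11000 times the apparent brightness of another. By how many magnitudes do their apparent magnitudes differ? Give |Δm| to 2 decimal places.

Pogson: Δm = −2.5 log₁₀(ratio) = −2.5 log₁₀(11000) = −2.5 × 4.0414 = -10.103

|Δm| ≈ 10.10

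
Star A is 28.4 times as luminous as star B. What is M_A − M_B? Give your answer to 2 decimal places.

Pogson: ΔM = −2.5 log₁₀(ratio) = −2.5 log₁₀(28.4) = −2.5 × 1.4533 = -3.633
Star A is brighter, so it has the smaller magnitude: the difference is negative.

M_A − M_B ≈ -3.63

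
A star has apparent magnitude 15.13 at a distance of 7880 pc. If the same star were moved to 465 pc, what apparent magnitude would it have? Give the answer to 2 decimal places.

m ≈ 8.98

Flux ∝ 1/d², so Δm = 5 log₁₀(d₂/d₁) = 5 log₁₀(465/7880) = -6.145
m₂ = m₁ + Δm = 15.13 + (-6.145) = 8.985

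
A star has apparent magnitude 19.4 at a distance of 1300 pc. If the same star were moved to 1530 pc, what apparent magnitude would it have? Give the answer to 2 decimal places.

m ≈ 19.75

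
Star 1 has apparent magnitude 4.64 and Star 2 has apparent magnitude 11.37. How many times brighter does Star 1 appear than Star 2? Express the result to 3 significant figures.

Magnitude difference = -6.73
Flux ratio = 10^(−0.4 Δm) = 10^(−0.4 × -6.73) = 10^2.692 = 492.0

492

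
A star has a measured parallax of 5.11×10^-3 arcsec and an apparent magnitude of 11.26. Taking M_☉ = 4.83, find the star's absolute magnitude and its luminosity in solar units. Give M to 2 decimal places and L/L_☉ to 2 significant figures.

d = 1/p = 1/5.11×10^-3″ = 195.7 pc
M = m − 5 log₁₀ d + 5 = 11.26 − 5·2.2916 + 5 = 4.802
M − M_☉ = 4.802 − 4.83 = -0.028
L/L_☉ = 10^(−0.4 × -0.028) = 1.026

M ≈ 4.80; L/L_☉ ≈ 1.0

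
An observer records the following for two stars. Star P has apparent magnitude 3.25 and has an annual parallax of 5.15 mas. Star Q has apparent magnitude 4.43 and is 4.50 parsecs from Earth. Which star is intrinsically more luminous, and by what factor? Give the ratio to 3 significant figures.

Star P: p = 5.15 mas = 5.15×10^-3″ → d = 1/p = 194.2 pc
Star P: M = m − 5 log₁₀ d + 5 = 3.25 − 5·2.2882 + 5 = -3.191
Star Q: M = m − 5 log₁₀ d + 5 = 4.43 − 5·0.6532 + 5 = 6.164
ΔM = M_P − M_Q = -3.191 − (6.164) = -9.355; smaller M is more luminous → Star P.
L ratio = 10^(0.4 |ΔM|) = 10^3.742 = 5520

Star P is more luminous, by a factor of 5520.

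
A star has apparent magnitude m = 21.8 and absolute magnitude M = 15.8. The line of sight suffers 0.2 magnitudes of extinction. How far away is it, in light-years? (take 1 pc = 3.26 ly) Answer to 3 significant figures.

d ≈ 471 ly

m − M = 5 log₁₀(d/10 pc) + A  ⇒  21.8 − (15.8) − 0.2 = 5 log₁₀(d/10)
5.800 = 5 log₁₀(d/10)
log₁₀ d = (m − M − A)/5 + 1 = 2.1600
d = 10^2.1600 = 144.5 pc
= 471.2 ly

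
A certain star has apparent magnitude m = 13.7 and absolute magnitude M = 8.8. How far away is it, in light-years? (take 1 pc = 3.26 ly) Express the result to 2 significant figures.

d ≈ 310 ly

μ = m − M = 4.900
m − M = 5 log₁₀ d − 5
log₁₀ d = (m − M)/5 + 1 = 1.9800
d = 10^1.9800 = 95.50 pc
= 311.3 ly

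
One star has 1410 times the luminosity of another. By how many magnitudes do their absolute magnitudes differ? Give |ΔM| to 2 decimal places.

Pogson: ΔM = −2.5 log₁₀(ratio) = −2.5 log₁₀(1410) = −2.5 × 3.1492 = -7.873

|ΔM| ≈ 7.87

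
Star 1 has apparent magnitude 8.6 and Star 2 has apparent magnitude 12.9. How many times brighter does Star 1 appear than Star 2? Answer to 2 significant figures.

52

Magnitude difference = -4.3
Flux ratio = 10^(−0.4 Δm) = 10^(−0.4 × -4.3) = 10^1.720 = 52.48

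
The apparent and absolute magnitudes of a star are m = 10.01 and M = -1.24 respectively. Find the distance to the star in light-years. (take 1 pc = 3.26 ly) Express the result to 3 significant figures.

d ≈ 5800 ly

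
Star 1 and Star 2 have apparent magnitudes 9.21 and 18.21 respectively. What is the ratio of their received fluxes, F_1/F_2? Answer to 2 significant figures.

Magnitude difference = -9.00
Flux ratio = 10^(−0.4 Δm) = 10^(−0.4 × -9.00) = 10^3.600 = 3981

F_1/F_2 ≈ 4000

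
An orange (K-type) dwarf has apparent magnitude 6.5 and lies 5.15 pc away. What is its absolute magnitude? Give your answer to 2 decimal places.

M ≈ 7.94

5 log₁₀(d/10 pc) = 5 log₁₀(5.150) − 5 = -1.441
M = m − 5 log₁₀(d/10) = 6.5 + 1.441 = 7.941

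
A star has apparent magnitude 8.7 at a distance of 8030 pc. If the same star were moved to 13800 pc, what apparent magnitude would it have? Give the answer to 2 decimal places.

m ≈ 9.88

Flux ∝ 1/d², so Δm = 5 log₁₀(d₂/d₁) = 5 log₁₀(13800/8030) = 1.176
m₂ = m₁ + Δm = 8.7 + (1.176) = 9.876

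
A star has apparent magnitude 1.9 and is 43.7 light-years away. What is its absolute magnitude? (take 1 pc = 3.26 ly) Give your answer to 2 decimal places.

d = 43.7 ly / 3.26 = 13.40 pc
5 log₁₀(d/10 pc) = 5 log₁₀(13.40) − 5 = 0.636
M = m − 5 log₁₀(d/10) = 1.9 − 0.636 = 1.264

M ≈ 1.26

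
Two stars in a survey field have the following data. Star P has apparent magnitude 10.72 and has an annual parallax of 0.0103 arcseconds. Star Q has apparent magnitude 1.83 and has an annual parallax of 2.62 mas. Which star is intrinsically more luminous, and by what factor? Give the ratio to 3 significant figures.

Star Q is more luminous, by a factor of 55600.

Star P: d = 1/p = 1/0.0103″ = 97.09 pc
Star P: M = m − 5 log₁₀ d + 5 = 10.72 − 5·1.9872 + 5 = 5.784
Star Q: p = 2.62 mas = 2.62×10^-3″ → d = 1/p = 381.7 pc
Star Q: M = m − 5 log₁₀ d + 5 = 1.83 − 5·2.5817 + 5 = -6.078
ΔM = M_P − M_Q = 5.784 − (-6.078) = 11.863; smaller M is more luminous → Star Q.
L ratio = 10^(0.4 |ΔM|) = 10^4.745 = 55600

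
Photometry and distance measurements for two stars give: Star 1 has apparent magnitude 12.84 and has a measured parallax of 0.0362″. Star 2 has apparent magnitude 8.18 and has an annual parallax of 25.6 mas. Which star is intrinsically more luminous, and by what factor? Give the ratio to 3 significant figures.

Star 2 is more luminous, by a factor of 146.

Star 1: d = 1/p = 1/0.0362″ = 27.62 pc
Star 1: M = m − 5 log₁₀ d + 5 = 12.84 − 5·1.4413 + 5 = 10.634
Star 2: p = 25.6 mas = 0.0256″ → d = 1/p = 39.06 pc
Star 2: M = m − 5 log₁₀ d + 5 = 8.18 − 5·1.5918 + 5 = 5.221
ΔM = M_1 − M_2 = 10.634 − (5.221) = 5.412; smaller M is more luminous → Star 2.
L ratio = 10^(0.4 |ΔM|) = 10^2.165 = 146.2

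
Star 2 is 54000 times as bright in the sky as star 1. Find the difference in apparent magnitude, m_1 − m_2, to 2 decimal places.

Pogson: Δm = −2.5 log₁₀(ratio) = −2.5 log₁₀(54000) = −2.5 × 4.7324 = -11.831
Star 2 is brighter so has the smaller magnitude: m_1 − m_2 is positive.

m_1 − m_2 ≈ 11.83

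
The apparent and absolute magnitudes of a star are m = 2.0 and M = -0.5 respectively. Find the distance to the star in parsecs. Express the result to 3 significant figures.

Distance modulus: m − M = 2.0 − (-0.5) = 2.500
m − M = 5 log₁₀ d − 5
log₁₀ d = (m − M)/5 + 1 = 1.5000
d = 10^1.5000 = 31.62 pc

d ≈ 31.6 pc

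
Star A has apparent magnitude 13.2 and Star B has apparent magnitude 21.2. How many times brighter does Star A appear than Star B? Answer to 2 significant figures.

1600

Magnitude difference = -8.0
Flux ratio = 10^(−0.4 Δm) = 10^(−0.4 × -8.0) = 10^3.200 = 1585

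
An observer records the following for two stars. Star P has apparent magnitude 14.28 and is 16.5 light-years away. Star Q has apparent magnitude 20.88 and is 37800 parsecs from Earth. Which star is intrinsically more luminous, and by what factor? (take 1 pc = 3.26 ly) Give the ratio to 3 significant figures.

Star P: d = 16.5 ly / 3.26 = 5.061 pc
Star P: M = m − 5 log₁₀ d + 5 = 14.28 − 5·0.7043 + 5 = 15.759
Star Q: M = m − 5 log₁₀ d + 5 = 20.88 − 5·4.5775 + 5 = 2.993
ΔM = M_P − M_Q = 15.759 − (2.993) = 12.766; smaller M is more luminous → Star Q.
L ratio = 10^(0.4 |ΔM|) = 10^5.106 = 127800

Star Q is more luminous, by a factor of 128000.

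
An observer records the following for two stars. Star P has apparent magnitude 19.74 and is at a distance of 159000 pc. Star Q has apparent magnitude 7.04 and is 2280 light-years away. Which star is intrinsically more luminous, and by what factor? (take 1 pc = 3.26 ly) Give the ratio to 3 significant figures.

Star Q is more luminous, by a factor of 2.33.

Star P: M = m − 5 log₁₀ d + 5 = 19.74 − 5·5.2014 + 5 = -1.267
Star Q: d = 2280 ly / 3.26 = 699.4 pc
Star Q: M = m − 5 log₁₀ d + 5 = 7.04 − 5·2.8447 + 5 = -2.184
ΔM = M_P − M_Q = -1.267 − (-2.184) = 0.917; smaller M is more luminous → Star Q.
L ratio = 10^(0.4 |ΔM|) = 10^0.367 = 2.326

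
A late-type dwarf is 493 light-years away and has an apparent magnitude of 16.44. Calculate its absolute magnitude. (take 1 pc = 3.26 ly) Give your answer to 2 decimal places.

M ≈ 10.54

d = 493 ly / 3.26 = 151.2 pc
5 log₁₀(d/10 pc) = 5 log₁₀(151.2) − 5 = 5.898
M = m − 5 log₁₀(d/10) = 16.44 − 5.898 = 10.542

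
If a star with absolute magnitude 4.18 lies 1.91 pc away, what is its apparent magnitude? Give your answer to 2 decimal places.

m = M + 5 log₁₀ d − 5 = 4.18 + 5·0.2810 − 5 = 0.585

m ≈ 0.59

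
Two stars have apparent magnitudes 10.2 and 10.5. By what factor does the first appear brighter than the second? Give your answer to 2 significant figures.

Δm = 10.2 − (10.5) = -0.3
Flux ratio = 10^(−0.4 Δm) = 10^(−0.4 × -0.3) = 10^0.120 = 1.318

1.3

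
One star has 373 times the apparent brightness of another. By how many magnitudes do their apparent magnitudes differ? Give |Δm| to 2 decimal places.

|Δm| ≈ 6.43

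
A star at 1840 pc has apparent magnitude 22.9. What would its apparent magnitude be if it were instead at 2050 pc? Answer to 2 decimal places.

Flux ∝ 1/d², so Δm = 5 log₁₀(d₂/d₁) = 5 log₁₀(2050/1840) = 0.235
m₂ = m₁ + Δm = 22.9 + (0.235) = 23.135

m ≈ 23.13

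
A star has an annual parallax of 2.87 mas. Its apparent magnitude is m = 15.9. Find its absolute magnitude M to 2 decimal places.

p = 2.87 mas = 2.87×10^-3″ → d = 1/p = 348.4 pc
5 log₁₀(d/10 pc) = 5 log₁₀(348.4) − 5 = 7.711
M = m − 5 log₁₀(d/10) = 15.9 − 7.711 = 8.189

M ≈ 8.19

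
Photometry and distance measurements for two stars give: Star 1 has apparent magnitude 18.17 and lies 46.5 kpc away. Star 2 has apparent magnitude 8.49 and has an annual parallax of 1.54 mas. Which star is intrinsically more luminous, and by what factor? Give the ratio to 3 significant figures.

Star 1: d = 46.5 kpc = 46500 pc
Star 1: M = m − 5 log₁₀ d + 5 = 18.17 − 5·4.6675 + 5 = -0.167
Star 2: p = 1.54 mas = 1.54×10^-3″ → d = 1/p = 649.4 pc
Star 2: M = m − 5 log₁₀ d + 5 = 8.49 − 5·2.8125 + 5 = -0.572
ΔM = M_1 − M_2 = -0.167 − (-0.572) = 0.405; smaller M is more luminous → Star 2.
L ratio = 10^(0.4 |ΔM|) = 10^0.162 = 1.452

Star 2 is more luminous, by a factor of 1.45.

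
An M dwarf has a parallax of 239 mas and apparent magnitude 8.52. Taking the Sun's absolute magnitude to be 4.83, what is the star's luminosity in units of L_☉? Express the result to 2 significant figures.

L/L_☉ ≈ 5.9×10^-3

d = 1/p = 1000/239 mas = 4.184 pc
M = m − 5 log₁₀ d + 5 = 8.52 − 5·0.6216 + 5 = 10.412
M − M_☉ = 10.412 − 4.83 = 5.582
L/L_☉ = 10^(−0.4 × 5.582) = 5.851×10^-3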